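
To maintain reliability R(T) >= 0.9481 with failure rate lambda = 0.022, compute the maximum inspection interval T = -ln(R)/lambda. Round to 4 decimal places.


R_target = 0.9481
lambda = 0.022
-ln(0.9481) = 0.0533
T = 0.0533 / 0.022
T = 2.4225

2.4225


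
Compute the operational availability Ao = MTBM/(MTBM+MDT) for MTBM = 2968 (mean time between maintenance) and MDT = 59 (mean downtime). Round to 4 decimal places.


MTBM = 2968
MDT = 59
MTBM + MDT = 3027
Ao = 2968 / 3027
Ao = 0.9805

0.9805


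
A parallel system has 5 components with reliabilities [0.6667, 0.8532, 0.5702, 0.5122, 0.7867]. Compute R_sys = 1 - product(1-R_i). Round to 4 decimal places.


Components: [0.6667, 0.8532, 0.5702, 0.5122, 0.7867]
(1 - 0.6667) = 0.3333, running product = 0.3333
(1 - 0.8532) = 0.1468, running product = 0.0489
(1 - 0.5702) = 0.4298, running product = 0.021
(1 - 0.5122) = 0.4878, running product = 0.0103
(1 - 0.7867) = 0.2133, running product = 0.0022
Product of (1-R_i) = 0.0022
R_sys = 1 - 0.0022 = 0.9978

0.9978


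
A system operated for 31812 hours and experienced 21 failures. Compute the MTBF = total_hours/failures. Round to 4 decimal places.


total_hours = 31812
failures = 21
MTBF = 31812 / 21
MTBF = 1514.8571

1514.8571


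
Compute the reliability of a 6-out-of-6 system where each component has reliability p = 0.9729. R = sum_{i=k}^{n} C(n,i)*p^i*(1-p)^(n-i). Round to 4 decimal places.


k = 6, n = 6, p = 0.9729
i=6: C(6,6)=1 * 0.9729^6 * 0.0271^0 = 0.848
R = sum of terms = 0.848

0.848


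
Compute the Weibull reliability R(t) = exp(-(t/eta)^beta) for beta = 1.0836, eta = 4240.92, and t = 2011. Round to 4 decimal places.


beta = 1.0836, eta = 4240.92, t = 2011
t/eta = 2011 / 4240.92 = 0.4742
(t/eta)^beta = 0.4742^1.0836 = 0.4455
R(t) = exp(-0.4455)
R(t) = 0.6405

0.6405


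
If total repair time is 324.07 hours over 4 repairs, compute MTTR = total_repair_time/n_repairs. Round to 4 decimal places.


total_repair_time = 324.07
n_repairs = 4
MTTR = 324.07 / 4
MTTR = 81.0175

81.0175


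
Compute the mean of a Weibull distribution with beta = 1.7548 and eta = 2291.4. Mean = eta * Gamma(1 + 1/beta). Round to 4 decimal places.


beta = 1.7548, eta = 2291.4
1/beta = 0.5699
1 + 1/beta = 1.5699
Gamma(1.5699) = 0.8905
Mean = 2291.4 * 0.8905
Mean = 2040.4408

2040.4408


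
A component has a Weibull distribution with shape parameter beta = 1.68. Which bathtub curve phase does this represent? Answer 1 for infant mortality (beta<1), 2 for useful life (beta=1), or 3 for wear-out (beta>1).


beta = 1.68
Compare beta to 1:
beta < 1 => infant mortality (phase 1)
beta = 1 => useful life (phase 2)
beta > 1 => wear-out (phase 3)
Since beta = 1.68, this is wear-out (increasing failure rate)
Phase = 3

3


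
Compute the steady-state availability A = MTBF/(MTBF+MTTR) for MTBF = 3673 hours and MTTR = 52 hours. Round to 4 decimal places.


MTBF = 3673
MTTR = 52
MTBF + MTTR = 3725
A = 3673 / 3725
A = 0.986

0.986


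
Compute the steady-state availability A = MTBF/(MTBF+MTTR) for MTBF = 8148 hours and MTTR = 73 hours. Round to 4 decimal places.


MTBF = 8148
MTTR = 73
MTBF + MTTR = 8221
A = 8148 / 8221
A = 0.9911

0.9911


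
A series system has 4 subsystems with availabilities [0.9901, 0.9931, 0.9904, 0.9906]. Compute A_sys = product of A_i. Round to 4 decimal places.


Subsystems: [0.9901, 0.9931, 0.9904, 0.9906]
After subsystem 1 (A=0.9901): product = 0.9901
After subsystem 2 (A=0.9931): product = 0.9833
After subsystem 3 (A=0.9904): product = 0.9738
After subsystem 4 (A=0.9906): product = 0.9647
A_sys = 0.9647

0.9647


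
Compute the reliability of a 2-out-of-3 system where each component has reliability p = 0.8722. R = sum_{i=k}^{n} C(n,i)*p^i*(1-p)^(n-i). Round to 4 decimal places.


k = 2, n = 3, p = 0.8722
i=2: C(3,2)=3 * 0.8722^2 * 0.1278^1 = 0.2917
i=3: C(3,3)=1 * 0.8722^3 * 0.1278^0 = 0.6635
R = sum of terms = 0.9552

0.9552


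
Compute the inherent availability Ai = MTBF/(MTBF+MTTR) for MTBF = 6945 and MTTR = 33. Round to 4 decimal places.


MTBF = 6945
MTTR = 33
MTBF + MTTR = 6978
Ai = 6945 / 6978
Ai = 0.9953

0.9953


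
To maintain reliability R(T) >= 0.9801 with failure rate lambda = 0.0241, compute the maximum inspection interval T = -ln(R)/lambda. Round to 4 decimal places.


R_target = 0.9801
lambda = 0.0241
-ln(0.9801) = 0.0201
T = 0.0201 / 0.0241
T = 0.8341

0.8341


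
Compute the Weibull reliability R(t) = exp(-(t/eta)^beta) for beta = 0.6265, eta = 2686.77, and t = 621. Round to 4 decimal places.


beta = 0.6265, eta = 2686.77, t = 621
t/eta = 621 / 2686.77 = 0.2311
(t/eta)^beta = 0.2311^0.6265 = 0.3994
R(t) = exp(-0.3994)
R(t) = 0.6707

0.6707


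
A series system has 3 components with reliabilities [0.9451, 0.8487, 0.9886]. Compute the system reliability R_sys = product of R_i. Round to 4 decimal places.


Components: [0.9451, 0.8487, 0.9886]
After component 1 (R=0.9451): product = 0.9451
After component 2 (R=0.8487): product = 0.8021
After component 3 (R=0.9886): product = 0.793
R_sys = 0.793

0.793


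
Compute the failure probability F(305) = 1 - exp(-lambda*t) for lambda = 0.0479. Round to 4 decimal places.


lambda = 0.0479, t = 305
lambda * t = 14.6095
exp(-14.6095) = 0.0
F(t) = 1 - 0.0
F(t) = 1.0

1.0


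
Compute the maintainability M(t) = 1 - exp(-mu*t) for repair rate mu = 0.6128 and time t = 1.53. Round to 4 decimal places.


mu = 0.6128, t = 1.53
mu * t = 0.6128 * 1.53 = 0.9376
exp(-0.9376) = 0.3916
M(t) = 1 - 0.3916
M(t) = 0.6084

0.6084


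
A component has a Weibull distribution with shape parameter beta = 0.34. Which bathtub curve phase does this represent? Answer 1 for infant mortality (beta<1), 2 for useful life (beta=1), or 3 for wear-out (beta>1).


beta = 0.34
Compare beta to 1:
beta < 1 => infant mortality (phase 1)
beta = 1 => useful life (phase 2)
beta > 1 => wear-out (phase 3)
Since beta = 0.34, this is infant mortality (decreasing failure rate)
Phase = 1

1


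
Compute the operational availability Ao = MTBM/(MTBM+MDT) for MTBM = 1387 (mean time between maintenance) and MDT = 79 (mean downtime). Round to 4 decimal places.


MTBM = 1387
MDT = 79
MTBM + MDT = 1466
Ao = 1387 / 1466
Ao = 0.9461

0.9461


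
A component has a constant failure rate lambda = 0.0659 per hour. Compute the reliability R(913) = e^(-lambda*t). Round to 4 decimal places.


lambda = 0.0659
t = 913
lambda * t = 60.1667
R(t) = e^(-60.1667)
R(t) = 0.0

0.0


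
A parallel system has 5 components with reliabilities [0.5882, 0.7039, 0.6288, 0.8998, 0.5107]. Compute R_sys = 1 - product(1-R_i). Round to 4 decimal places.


Components: [0.5882, 0.7039, 0.6288, 0.8998, 0.5107]
(1 - 0.5882) = 0.4118, running product = 0.4118
(1 - 0.7039) = 0.2961, running product = 0.1219
(1 - 0.6288) = 0.3712, running product = 0.0453
(1 - 0.8998) = 0.1002, running product = 0.0045
(1 - 0.5107) = 0.4893, running product = 0.0022
Product of (1-R_i) = 0.0022
R_sys = 1 - 0.0022 = 0.9978

0.9978


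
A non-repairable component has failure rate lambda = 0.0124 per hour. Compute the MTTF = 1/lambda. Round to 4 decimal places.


lambda = 0.0124
MTTF = 1 / 0.0124
MTTF = 80.6452

80.6452


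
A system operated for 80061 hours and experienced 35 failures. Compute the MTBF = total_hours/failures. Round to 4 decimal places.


total_hours = 80061
failures = 35
MTBF = 80061 / 35
MTBF = 2287.4571

2287.4571


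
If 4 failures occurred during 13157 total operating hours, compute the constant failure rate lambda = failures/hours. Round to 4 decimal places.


failures = 4
total_hours = 13157
lambda = 4 / 13157
lambda = 0.0003

0.0003


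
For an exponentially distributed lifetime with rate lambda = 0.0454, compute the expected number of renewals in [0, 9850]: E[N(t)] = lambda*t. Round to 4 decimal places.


lambda = 0.0454
t = 9850
E[N(t)] = lambda * t
E[N(t)] = 0.0454 * 9850
E[N(t)] = 447.19

447.19


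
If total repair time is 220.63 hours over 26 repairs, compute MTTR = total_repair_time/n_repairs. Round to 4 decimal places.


total_repair_time = 220.63
n_repairs = 26
MTTR = 220.63 / 26
MTTR = 8.4858

8.4858


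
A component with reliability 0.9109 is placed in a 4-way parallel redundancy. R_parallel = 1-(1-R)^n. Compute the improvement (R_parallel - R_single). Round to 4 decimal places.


R_single = 0.9109, n = 4
1 - R_single = 0.0891
(1 - R_single)^n = 0.0891^4 = 0.0001
R_parallel = 1 - 0.0001 = 0.9999
Improvement = 0.9999 - 0.9109
Improvement = 0.089

0.089


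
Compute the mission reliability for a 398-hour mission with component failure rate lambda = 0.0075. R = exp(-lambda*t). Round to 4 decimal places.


lambda = 0.0075
mission_time = 398
lambda * t = 0.0075 * 398 = 2.985
R = exp(-2.985)
R = 0.0505

0.0505


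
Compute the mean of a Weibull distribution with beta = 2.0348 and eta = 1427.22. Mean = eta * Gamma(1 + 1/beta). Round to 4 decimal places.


beta = 2.0348, eta = 1427.22
1/beta = 0.4914
1 + 1/beta = 1.4914
Gamma(1.4914) = 0.886
Mean = 1427.22 * 0.886
Mean = 1264.4895

1264.4895


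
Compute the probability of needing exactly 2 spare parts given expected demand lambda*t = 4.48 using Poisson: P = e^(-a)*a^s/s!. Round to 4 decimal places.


a = 4.48, s = 2
e^(-a) = e^(-4.48) = 0.0113
a^s = 4.48^2 = 20.0704
s! = 2
P = 0.0113 * 20.0704 / 2
P = 0.1137

0.1137


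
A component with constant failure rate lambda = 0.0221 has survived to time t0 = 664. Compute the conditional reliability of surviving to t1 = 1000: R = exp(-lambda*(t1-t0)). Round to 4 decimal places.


lambda = 0.0221
t0 = 664, t1 = 1000
t1 - t0 = 336
lambda * (t1-t0) = 0.0221 * 336 = 7.4256
R = exp(-7.4256)
R = 0.0006

0.0006


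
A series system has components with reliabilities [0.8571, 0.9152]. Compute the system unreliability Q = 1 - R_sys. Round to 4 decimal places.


Components: [0.8571, 0.9152]
After component 1: product = 0.8571
After component 2: product = 0.7844
R_sys = 0.7844
Q = 1 - 0.7844 = 0.2156

0.2156


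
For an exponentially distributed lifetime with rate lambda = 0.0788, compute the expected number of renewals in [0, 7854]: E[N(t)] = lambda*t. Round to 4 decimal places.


lambda = 0.0788
t = 7854
E[N(t)] = lambda * t
E[N(t)] = 0.0788 * 7854
E[N(t)] = 618.8952

618.8952


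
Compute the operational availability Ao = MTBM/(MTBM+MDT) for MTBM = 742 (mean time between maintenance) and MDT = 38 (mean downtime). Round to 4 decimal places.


MTBM = 742
MDT = 38
MTBM + MDT = 780
Ao = 742 / 780
Ao = 0.9513

0.9513


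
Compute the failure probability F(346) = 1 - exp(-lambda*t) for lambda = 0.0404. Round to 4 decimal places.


lambda = 0.0404, t = 346
lambda * t = 13.9784
exp(-13.9784) = 0.0
F(t) = 1 - 0.0
F(t) = 1.0

1.0


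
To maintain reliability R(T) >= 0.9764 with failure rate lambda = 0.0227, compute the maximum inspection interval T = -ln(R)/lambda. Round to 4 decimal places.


R_target = 0.9764
lambda = 0.0227
-ln(0.9764) = 0.0239
T = 0.0239 / 0.0227
T = 1.0521

1.0521


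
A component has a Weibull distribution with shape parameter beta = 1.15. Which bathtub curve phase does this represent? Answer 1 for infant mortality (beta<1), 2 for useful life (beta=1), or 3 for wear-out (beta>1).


beta = 1.15
Compare beta to 1:
beta < 1 => infant mortality (phase 1)
beta = 1 => useful life (phase 2)
beta > 1 => wear-out (phase 3)
Since beta = 1.15, this is wear-out (increasing failure rate)
Phase = 3

3


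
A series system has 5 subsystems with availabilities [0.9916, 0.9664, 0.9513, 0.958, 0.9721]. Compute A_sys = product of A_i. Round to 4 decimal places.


Subsystems: [0.9916, 0.9664, 0.9513, 0.958, 0.9721]
After subsystem 1 (A=0.9916): product = 0.9916
After subsystem 2 (A=0.9664): product = 0.9583
After subsystem 3 (A=0.9513): product = 0.9116
After subsystem 4 (A=0.958): product = 0.8733
After subsystem 5 (A=0.9721): product = 0.849
A_sys = 0.849

0.849


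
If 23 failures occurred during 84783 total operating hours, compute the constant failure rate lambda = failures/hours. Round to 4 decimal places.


failures = 23
total_hours = 84783
lambda = 23 / 84783
lambda = 0.0003

0.0003


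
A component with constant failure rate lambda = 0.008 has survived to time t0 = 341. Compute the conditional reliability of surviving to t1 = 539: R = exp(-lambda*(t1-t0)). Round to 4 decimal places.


lambda = 0.008
t0 = 341, t1 = 539
t1 - t0 = 198
lambda * (t1-t0) = 0.008 * 198 = 1.584
R = exp(-1.584)
R = 0.2052

0.2052


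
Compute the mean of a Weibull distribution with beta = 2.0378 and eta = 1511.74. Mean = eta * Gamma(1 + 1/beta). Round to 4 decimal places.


beta = 2.0378, eta = 1511.74
1/beta = 0.4907
1 + 1/beta = 1.4907
Gamma(1.4907) = 0.886
Mean = 1511.74 * 0.886
Mean = 1339.3454

1339.3454


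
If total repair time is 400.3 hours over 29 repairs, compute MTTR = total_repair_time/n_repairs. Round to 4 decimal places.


total_repair_time = 400.3
n_repairs = 29
MTTR = 400.3 / 29
MTTR = 13.8034

13.8034


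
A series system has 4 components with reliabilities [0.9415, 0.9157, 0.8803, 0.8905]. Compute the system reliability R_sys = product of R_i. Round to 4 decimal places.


Components: [0.9415, 0.9157, 0.8803, 0.8905]
After component 1 (R=0.9415): product = 0.9415
After component 2 (R=0.9157): product = 0.8621
After component 3 (R=0.8803): product = 0.7589
After component 4 (R=0.8905): product = 0.6758
R_sys = 0.6758

0.6758


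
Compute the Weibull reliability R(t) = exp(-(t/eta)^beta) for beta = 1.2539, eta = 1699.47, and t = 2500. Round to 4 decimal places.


beta = 1.2539, eta = 1699.47, t = 2500
t/eta = 2500 / 1699.47 = 1.471
(t/eta)^beta = 1.471^1.2539 = 1.6225
R(t) = exp(-1.6225)
R(t) = 0.1974

0.1974


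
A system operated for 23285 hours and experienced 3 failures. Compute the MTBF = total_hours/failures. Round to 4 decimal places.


total_hours = 23285
failures = 3
MTBF = 23285 / 3
MTBF = 7761.6667

7761.6667


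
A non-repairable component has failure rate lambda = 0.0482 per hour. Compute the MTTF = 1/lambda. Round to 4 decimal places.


lambda = 0.0482
MTTF = 1 / 0.0482
MTTF = 20.7469

20.7469


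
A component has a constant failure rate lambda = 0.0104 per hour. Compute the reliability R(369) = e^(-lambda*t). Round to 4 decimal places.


lambda = 0.0104
t = 369
lambda * t = 3.8376
R(t) = e^(-3.8376)
R(t) = 0.0215

0.0215


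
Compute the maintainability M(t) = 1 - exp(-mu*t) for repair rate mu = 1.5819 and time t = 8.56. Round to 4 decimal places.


mu = 1.5819, t = 8.56
mu * t = 1.5819 * 8.56 = 13.5411
exp(-13.5411) = 0.0
M(t) = 1 - 0.0
M(t) = 1.0

1.0


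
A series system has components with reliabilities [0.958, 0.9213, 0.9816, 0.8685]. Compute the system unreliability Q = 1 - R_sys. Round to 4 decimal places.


Components: [0.958, 0.9213, 0.9816, 0.8685]
After component 1: product = 0.958
After component 2: product = 0.8826
After component 3: product = 0.8664
After component 4: product = 0.7524
R_sys = 0.7524
Q = 1 - 0.7524 = 0.2476

0.2476


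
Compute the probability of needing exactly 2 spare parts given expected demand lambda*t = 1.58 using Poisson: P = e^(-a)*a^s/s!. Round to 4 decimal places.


a = 1.58, s = 2
e^(-a) = e^(-1.58) = 0.206
a^s = 1.58^2 = 2.4964
s! = 2
P = 0.206 * 2.4964 / 2
P = 0.2571

0.2571


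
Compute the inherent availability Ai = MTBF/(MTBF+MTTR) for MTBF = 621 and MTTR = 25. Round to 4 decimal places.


MTBF = 621
MTTR = 25
MTBF + MTTR = 646
Ai = 621 / 646
Ai = 0.9613

0.9613


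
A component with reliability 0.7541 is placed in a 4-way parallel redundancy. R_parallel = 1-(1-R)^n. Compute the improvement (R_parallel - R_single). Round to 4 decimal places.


R_single = 0.7541, n = 4
1 - R_single = 0.2459
(1 - R_single)^n = 0.2459^4 = 0.0037
R_parallel = 1 - 0.0037 = 0.9963
Improvement = 0.9963 - 0.7541
Improvement = 0.2422

0.2422


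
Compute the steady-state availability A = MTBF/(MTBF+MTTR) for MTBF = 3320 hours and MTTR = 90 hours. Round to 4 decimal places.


MTBF = 3320
MTTR = 90
MTBF + MTTR = 3410
A = 3320 / 3410
A = 0.9736

0.9736


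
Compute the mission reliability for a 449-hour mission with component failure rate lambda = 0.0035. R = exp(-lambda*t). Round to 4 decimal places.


lambda = 0.0035
mission_time = 449
lambda * t = 0.0035 * 449 = 1.5715
R = exp(-1.5715)
R = 0.2077

0.2077


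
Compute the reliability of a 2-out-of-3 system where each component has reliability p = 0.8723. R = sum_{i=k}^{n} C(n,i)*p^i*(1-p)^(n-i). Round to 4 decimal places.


k = 2, n = 3, p = 0.8723
i=2: C(3,2)=3 * 0.8723^2 * 0.1277^1 = 0.2915
i=3: C(3,3)=1 * 0.8723^3 * 0.1277^0 = 0.6637
R = sum of terms = 0.9552

0.9552


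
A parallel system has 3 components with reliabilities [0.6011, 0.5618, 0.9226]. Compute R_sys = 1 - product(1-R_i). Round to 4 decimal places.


Components: [0.6011, 0.5618, 0.9226]
(1 - 0.6011) = 0.3989, running product = 0.3989
(1 - 0.5618) = 0.4382, running product = 0.1748
(1 - 0.9226) = 0.0774, running product = 0.0135
Product of (1-R_i) = 0.0135
R_sys = 1 - 0.0135 = 0.9865

0.9865


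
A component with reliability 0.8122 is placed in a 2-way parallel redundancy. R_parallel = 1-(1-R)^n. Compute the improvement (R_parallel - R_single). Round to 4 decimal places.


R_single = 0.8122, n = 2
1 - R_single = 0.1878
(1 - R_single)^n = 0.1878^2 = 0.0353
R_parallel = 1 - 0.0353 = 0.9647
Improvement = 0.9647 - 0.8122
Improvement = 0.1525

0.1525


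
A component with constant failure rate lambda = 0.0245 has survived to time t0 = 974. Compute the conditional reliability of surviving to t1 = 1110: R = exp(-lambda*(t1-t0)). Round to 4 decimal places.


lambda = 0.0245
t0 = 974, t1 = 1110
t1 - t0 = 136
lambda * (t1-t0) = 0.0245 * 136 = 3.332
R = exp(-3.332)
R = 0.0357

0.0357


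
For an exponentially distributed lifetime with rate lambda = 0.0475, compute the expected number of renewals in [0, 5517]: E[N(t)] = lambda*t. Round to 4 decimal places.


lambda = 0.0475
t = 5517
E[N(t)] = lambda * t
E[N(t)] = 0.0475 * 5517
E[N(t)] = 262.0575

262.0575


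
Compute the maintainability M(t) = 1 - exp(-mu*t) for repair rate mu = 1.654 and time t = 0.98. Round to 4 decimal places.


mu = 1.654, t = 0.98
mu * t = 1.654 * 0.98 = 1.6209
exp(-1.6209) = 0.1977
M(t) = 1 - 0.1977
M(t) = 0.8023

0.8023


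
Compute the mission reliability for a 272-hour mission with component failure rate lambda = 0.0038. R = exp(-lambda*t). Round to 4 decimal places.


lambda = 0.0038
mission_time = 272
lambda * t = 0.0038 * 272 = 1.0336
R = exp(-1.0336)
R = 0.3557

0.3557


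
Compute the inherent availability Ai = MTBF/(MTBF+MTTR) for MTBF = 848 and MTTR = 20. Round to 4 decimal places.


MTBF = 848
MTTR = 20
MTBF + MTTR = 868
Ai = 848 / 868
Ai = 0.977

0.977


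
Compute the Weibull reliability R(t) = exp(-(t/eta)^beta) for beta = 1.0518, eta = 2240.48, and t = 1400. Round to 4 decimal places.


beta = 1.0518, eta = 2240.48, t = 1400
t/eta = 1400 / 2240.48 = 0.6249
(t/eta)^beta = 0.6249^1.0518 = 0.6098
R(t) = exp(-0.6098)
R(t) = 0.5434

0.5434


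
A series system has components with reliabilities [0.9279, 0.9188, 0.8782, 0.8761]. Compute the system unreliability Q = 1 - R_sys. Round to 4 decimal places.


Components: [0.9279, 0.9188, 0.8782, 0.8761]
After component 1: product = 0.9279
After component 2: product = 0.8526
After component 3: product = 0.7487
After component 4: product = 0.6559
R_sys = 0.6559
Q = 1 - 0.6559 = 0.3441

0.3441


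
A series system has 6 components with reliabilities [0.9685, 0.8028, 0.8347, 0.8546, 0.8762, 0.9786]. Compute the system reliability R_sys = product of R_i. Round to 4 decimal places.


Components: [0.9685, 0.8028, 0.8347, 0.8546, 0.8762, 0.9786]
After component 1 (R=0.9685): product = 0.9685
After component 2 (R=0.8028): product = 0.7775
After component 3 (R=0.8347): product = 0.649
After component 4 (R=0.8546): product = 0.5546
After component 5 (R=0.8762): product = 0.486
After component 6 (R=0.9786): product = 0.4756
R_sys = 0.4756

0.4756


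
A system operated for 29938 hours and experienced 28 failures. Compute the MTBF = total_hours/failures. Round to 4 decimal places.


total_hours = 29938
failures = 28
MTBF = 29938 / 28
MTBF = 1069.2143

1069.2143


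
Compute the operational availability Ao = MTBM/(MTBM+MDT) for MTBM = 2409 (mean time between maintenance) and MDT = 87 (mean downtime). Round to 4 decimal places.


MTBM = 2409
MDT = 87
MTBM + MDT = 2496
Ao = 2409 / 2496
Ao = 0.9651

0.9651


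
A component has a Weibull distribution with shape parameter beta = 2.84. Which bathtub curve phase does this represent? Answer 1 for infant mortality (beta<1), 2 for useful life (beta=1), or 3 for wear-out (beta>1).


beta = 2.84
Compare beta to 1:
beta < 1 => infant mortality (phase 1)
beta = 1 => useful life (phase 2)
beta > 1 => wear-out (phase 3)
Since beta = 2.84, this is wear-out (increasing failure rate)
Phase = 3

3


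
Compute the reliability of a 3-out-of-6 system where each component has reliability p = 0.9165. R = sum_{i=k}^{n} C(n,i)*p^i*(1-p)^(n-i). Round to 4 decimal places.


k = 3, n = 6, p = 0.9165
i=3: C(6,3)=20 * 0.9165^3 * 0.0835^3 = 0.009
i=4: C(6,4)=15 * 0.9165^4 * 0.0835^2 = 0.0738
i=5: C(6,5)=6 * 0.9165^5 * 0.0835^1 = 0.324
i=6: C(6,6)=1 * 0.9165^6 * 0.0835^0 = 0.5926
R = sum of terms = 0.9994

0.9994


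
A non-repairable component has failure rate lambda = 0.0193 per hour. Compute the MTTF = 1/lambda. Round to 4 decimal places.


lambda = 0.0193
MTTF = 1 / 0.0193
MTTF = 51.8135

51.8135


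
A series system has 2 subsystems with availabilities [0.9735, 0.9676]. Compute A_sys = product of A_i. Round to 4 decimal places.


Subsystems: [0.9735, 0.9676]
After subsystem 1 (A=0.9735): product = 0.9735
After subsystem 2 (A=0.9676): product = 0.942
A_sys = 0.942

0.942


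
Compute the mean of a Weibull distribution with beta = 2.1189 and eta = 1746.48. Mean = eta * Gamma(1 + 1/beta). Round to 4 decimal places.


beta = 2.1189, eta = 1746.48
1/beta = 0.4719
1 + 1/beta = 1.4719
Gamma(1.4719) = 0.8856
Mean = 1746.48 * 0.8856
Mean = 1546.7676

1546.7676


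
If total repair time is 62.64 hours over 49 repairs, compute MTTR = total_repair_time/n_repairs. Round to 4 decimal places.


total_repair_time = 62.64
n_repairs = 49
MTTR = 62.64 / 49
MTTR = 1.2784

1.2784


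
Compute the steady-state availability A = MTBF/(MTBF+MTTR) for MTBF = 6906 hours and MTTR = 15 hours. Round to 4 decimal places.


MTBF = 6906
MTTR = 15
MTBF + MTTR = 6921
A = 6906 / 6921
A = 0.9978

0.9978


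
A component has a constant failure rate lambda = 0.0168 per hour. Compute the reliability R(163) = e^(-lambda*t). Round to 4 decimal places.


lambda = 0.0168
t = 163
lambda * t = 2.7384
R(t) = e^(-2.7384)
R(t) = 0.0647

0.0647


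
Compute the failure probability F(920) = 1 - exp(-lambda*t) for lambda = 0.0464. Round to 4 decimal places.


lambda = 0.0464, t = 920
lambda * t = 42.688
exp(-42.688) = 0.0
F(t) = 1 - 0.0
F(t) = 1.0

1.0


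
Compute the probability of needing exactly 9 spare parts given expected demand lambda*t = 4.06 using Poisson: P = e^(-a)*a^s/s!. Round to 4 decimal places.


a = 4.06, s = 9
e^(-a) = e^(-4.06) = 0.0172
a^s = 4.06^9 = 299732.8217
s! = 362880
P = 0.0172 * 299732.8217 / 362880
P = 0.0142

0.0142


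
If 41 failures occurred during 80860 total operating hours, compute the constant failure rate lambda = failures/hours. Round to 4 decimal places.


failures = 41
total_hours = 80860
lambda = 41 / 80860
lambda = 0.0005

0.0005


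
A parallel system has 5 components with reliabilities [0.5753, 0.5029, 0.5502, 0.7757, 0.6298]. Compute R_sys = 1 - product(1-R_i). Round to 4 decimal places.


Components: [0.5753, 0.5029, 0.5502, 0.7757, 0.6298]
(1 - 0.5753) = 0.4247, running product = 0.4247
(1 - 0.5029) = 0.4971, running product = 0.2111
(1 - 0.5502) = 0.4498, running product = 0.095
(1 - 0.7757) = 0.2243, running product = 0.0213
(1 - 0.6298) = 0.3702, running product = 0.0079
Product of (1-R_i) = 0.0079
R_sys = 1 - 0.0079 = 0.9921

0.9921


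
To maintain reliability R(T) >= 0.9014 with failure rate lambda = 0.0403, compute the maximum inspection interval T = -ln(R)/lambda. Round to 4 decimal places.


R_target = 0.9014
lambda = 0.0403
-ln(0.9014) = 0.1038
T = 0.1038 / 0.0403
T = 2.5758

2.5758


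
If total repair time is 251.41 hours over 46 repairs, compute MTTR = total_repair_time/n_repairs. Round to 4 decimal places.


total_repair_time = 251.41
n_repairs = 46
MTTR = 251.41 / 46
MTTR = 5.4654

5.4654


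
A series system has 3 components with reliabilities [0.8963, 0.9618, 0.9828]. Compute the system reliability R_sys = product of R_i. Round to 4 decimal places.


Components: [0.8963, 0.9618, 0.9828]
After component 1 (R=0.8963): product = 0.8963
After component 2 (R=0.9618): product = 0.8621
After component 3 (R=0.9828): product = 0.8472
R_sys = 0.8472

0.8472


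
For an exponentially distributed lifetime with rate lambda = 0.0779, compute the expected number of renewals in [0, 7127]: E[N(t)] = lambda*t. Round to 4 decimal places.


lambda = 0.0779
t = 7127
E[N(t)] = lambda * t
E[N(t)] = 0.0779 * 7127
E[N(t)] = 555.1933

555.1933


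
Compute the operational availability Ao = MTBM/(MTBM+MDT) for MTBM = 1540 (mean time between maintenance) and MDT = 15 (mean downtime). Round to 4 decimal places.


MTBM = 1540
MDT = 15
MTBM + MDT = 1555
Ao = 1540 / 1555
Ao = 0.9904

0.9904


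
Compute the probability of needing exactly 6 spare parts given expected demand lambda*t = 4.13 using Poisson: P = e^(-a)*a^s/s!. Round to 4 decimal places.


a = 4.13, s = 6
e^(-a) = e^(-4.13) = 0.0161
a^s = 4.13^6 = 4962.4976
s! = 720
P = 0.0161 * 4962.4976 / 720
P = 0.1108

0.1108


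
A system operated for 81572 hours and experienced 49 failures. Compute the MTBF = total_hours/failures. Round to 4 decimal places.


total_hours = 81572
failures = 49
MTBF = 81572 / 49
MTBF = 1664.7347

1664.7347


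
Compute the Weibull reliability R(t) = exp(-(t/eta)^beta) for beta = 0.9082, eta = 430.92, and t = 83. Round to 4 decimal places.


beta = 0.9082, eta = 430.92, t = 83
t/eta = 83 / 430.92 = 0.1926
(t/eta)^beta = 0.1926^0.9082 = 0.2241
R(t) = exp(-0.2241)
R(t) = 0.7993

0.7993


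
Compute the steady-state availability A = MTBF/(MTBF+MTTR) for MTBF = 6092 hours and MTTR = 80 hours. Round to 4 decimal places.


MTBF = 6092
MTTR = 80
MTBF + MTTR = 6172
A = 6092 / 6172
A = 0.987

0.987


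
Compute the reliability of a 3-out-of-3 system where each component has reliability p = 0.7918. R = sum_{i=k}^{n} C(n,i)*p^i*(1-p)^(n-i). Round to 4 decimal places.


k = 3, n = 3, p = 0.7918
i=3: C(3,3)=1 * 0.7918^3 * 0.2082^0 = 0.4964
R = sum of terms = 0.4964

0.4964


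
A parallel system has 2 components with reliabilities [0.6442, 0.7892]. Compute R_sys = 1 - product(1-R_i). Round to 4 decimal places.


Components: [0.6442, 0.7892]
(1 - 0.6442) = 0.3558, running product = 0.3558
(1 - 0.7892) = 0.2108, running product = 0.075
Product of (1-R_i) = 0.075
R_sys = 1 - 0.075 = 0.925

0.925


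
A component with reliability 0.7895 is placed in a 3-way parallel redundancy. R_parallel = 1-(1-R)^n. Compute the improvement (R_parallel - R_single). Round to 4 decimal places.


R_single = 0.7895, n = 3
1 - R_single = 0.2105
(1 - R_single)^n = 0.2105^3 = 0.0093
R_parallel = 1 - 0.0093 = 0.9907
Improvement = 0.9907 - 0.7895
Improvement = 0.2012

0.2012


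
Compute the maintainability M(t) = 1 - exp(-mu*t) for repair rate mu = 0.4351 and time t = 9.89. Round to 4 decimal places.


mu = 0.4351, t = 9.89
mu * t = 0.4351 * 9.89 = 4.3031
exp(-4.3031) = 0.0135
M(t) = 1 - 0.0135
M(t) = 0.9865

0.9865


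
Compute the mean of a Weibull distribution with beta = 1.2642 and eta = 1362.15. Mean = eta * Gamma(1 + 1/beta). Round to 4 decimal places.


beta = 1.2642, eta = 1362.15
1/beta = 0.791
1 + 1/beta = 1.791
Gamma(1.791) = 0.929
Mean = 1362.15 * 0.929
Mean = 1265.4773

1265.4773


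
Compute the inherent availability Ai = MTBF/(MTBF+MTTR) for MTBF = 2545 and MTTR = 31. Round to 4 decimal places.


MTBF = 2545
MTTR = 31
MTBF + MTTR = 2576
Ai = 2545 / 2576
Ai = 0.988

0.988


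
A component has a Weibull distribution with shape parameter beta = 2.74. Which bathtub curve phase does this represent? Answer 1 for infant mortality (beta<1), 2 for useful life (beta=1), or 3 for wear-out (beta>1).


beta = 2.74
Compare beta to 1:
beta < 1 => infant mortality (phase 1)
beta = 1 => useful life (phase 2)
beta > 1 => wear-out (phase 3)
Since beta = 2.74, this is wear-out (increasing failure rate)
Phase = 3

3


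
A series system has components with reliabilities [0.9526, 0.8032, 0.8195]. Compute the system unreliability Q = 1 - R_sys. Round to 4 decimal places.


Components: [0.9526, 0.8032, 0.8195]
After component 1: product = 0.9526
After component 2: product = 0.7651
After component 3: product = 0.627
R_sys = 0.627
Q = 1 - 0.627 = 0.373

0.373


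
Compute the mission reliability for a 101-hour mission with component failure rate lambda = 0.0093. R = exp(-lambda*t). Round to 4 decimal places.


lambda = 0.0093
mission_time = 101
lambda * t = 0.0093 * 101 = 0.9393
R = exp(-0.9393)
R = 0.3909

0.3909


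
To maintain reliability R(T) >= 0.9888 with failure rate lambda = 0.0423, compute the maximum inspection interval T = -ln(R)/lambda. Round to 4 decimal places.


R_target = 0.9888
lambda = 0.0423
-ln(0.9888) = 0.0113
T = 0.0113 / 0.0423
T = 0.2663

0.2663


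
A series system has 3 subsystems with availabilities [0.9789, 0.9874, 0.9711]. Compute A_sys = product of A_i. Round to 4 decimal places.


Subsystems: [0.9789, 0.9874, 0.9711]
After subsystem 1 (A=0.9789): product = 0.9789
After subsystem 2 (A=0.9874): product = 0.9666
After subsystem 3 (A=0.9711): product = 0.9386
A_sys = 0.9386

0.9386


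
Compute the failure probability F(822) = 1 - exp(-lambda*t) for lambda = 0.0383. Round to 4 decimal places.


lambda = 0.0383, t = 822
lambda * t = 31.4826
exp(-31.4826) = 0.0
F(t) = 1 - 0.0
F(t) = 1.0

1.0


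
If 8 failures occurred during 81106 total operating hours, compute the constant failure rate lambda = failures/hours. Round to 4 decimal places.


failures = 8
total_hours = 81106
lambda = 8 / 81106
lambda = 0.0001

0.0001


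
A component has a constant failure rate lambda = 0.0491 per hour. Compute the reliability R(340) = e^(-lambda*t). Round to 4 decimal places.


lambda = 0.0491
t = 340
lambda * t = 16.694
R(t) = e^(-16.694)
R(t) = 0.0

0.0


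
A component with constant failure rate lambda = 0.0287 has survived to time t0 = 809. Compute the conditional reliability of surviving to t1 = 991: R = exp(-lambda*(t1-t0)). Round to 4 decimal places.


lambda = 0.0287
t0 = 809, t1 = 991
t1 - t0 = 182
lambda * (t1-t0) = 0.0287 * 182 = 5.2234
R = exp(-5.2234)
R = 0.0054

0.0054


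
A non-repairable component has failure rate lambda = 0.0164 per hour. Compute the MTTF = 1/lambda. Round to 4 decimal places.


lambda = 0.0164
MTTF = 1 / 0.0164
MTTF = 60.9756

60.9756


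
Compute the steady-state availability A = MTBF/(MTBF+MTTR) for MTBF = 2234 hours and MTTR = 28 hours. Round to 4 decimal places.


MTBF = 2234
MTTR = 28
MTBF + MTTR = 2262
A = 2234 / 2262
A = 0.9876

0.9876


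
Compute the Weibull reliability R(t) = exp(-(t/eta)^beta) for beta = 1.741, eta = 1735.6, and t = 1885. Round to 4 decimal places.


beta = 1.741, eta = 1735.6, t = 1885
t/eta = 1885 / 1735.6 = 1.0861
(t/eta)^beta = 1.0861^1.741 = 1.1546
R(t) = exp(-1.1546)
R(t) = 0.3152

0.3152


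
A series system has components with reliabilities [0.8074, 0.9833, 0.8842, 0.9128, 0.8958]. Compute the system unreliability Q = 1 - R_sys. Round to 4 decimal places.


Components: [0.8074, 0.9833, 0.8842, 0.9128, 0.8958]
After component 1: product = 0.8074
After component 2: product = 0.7939
After component 3: product = 0.702
After component 4: product = 0.6408
After component 5: product = 0.574
R_sys = 0.574
Q = 1 - 0.574 = 0.426

0.426


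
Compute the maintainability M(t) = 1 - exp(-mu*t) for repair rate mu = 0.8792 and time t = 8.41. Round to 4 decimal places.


mu = 0.8792, t = 8.41
mu * t = 0.8792 * 8.41 = 7.3941
exp(-7.3941) = 0.0006
M(t) = 1 - 0.0006
M(t) = 0.9994

0.9994


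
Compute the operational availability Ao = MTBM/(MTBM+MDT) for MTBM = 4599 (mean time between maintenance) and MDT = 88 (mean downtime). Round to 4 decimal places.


MTBM = 4599
MDT = 88
MTBM + MDT = 4687
Ao = 4599 / 4687
Ao = 0.9812

0.9812


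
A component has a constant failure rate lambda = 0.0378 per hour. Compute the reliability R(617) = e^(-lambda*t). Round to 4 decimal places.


lambda = 0.0378
t = 617
lambda * t = 23.3226
R(t) = e^(-23.3226)
R(t) = 0.0

0.0


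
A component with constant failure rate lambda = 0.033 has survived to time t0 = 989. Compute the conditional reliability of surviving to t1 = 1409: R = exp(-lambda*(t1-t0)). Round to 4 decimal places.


lambda = 0.033
t0 = 989, t1 = 1409
t1 - t0 = 420
lambda * (t1-t0) = 0.033 * 420 = 13.86
R = exp(-13.86)
R = 0.0

0.0


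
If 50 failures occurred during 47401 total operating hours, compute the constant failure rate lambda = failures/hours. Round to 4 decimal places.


failures = 50
total_hours = 47401
lambda = 50 / 47401
lambda = 0.0011

0.0011


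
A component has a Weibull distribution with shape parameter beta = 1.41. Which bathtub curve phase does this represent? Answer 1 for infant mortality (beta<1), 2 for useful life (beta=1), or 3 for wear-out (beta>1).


beta = 1.41
Compare beta to 1:
beta < 1 => infant mortality (phase 1)
beta = 1 => useful life (phase 2)
beta > 1 => wear-out (phase 3)
Since beta = 1.41, this is wear-out (increasing failure rate)
Phase = 3

3


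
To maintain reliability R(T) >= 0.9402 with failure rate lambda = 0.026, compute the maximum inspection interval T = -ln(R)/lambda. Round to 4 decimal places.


R_target = 0.9402
lambda = 0.026
-ln(0.9402) = 0.0617
T = 0.0617 / 0.026
T = 2.3716

2.3716


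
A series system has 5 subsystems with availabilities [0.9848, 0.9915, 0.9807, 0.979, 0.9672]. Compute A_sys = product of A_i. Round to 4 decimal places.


Subsystems: [0.9848, 0.9915, 0.9807, 0.979, 0.9672]
After subsystem 1 (A=0.9848): product = 0.9848
After subsystem 2 (A=0.9915): product = 0.9764
After subsystem 3 (A=0.9807): product = 0.9576
After subsystem 4 (A=0.979): product = 0.9375
After subsystem 5 (A=0.9672): product = 0.9067
A_sys = 0.9067

0.9067


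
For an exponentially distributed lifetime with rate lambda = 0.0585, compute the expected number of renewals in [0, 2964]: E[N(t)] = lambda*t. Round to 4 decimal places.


lambda = 0.0585
t = 2964
E[N(t)] = lambda * t
E[N(t)] = 0.0585 * 2964
E[N(t)] = 173.394

173.394


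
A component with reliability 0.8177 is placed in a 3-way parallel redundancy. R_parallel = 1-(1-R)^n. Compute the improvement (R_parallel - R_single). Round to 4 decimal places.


R_single = 0.8177, n = 3
1 - R_single = 0.1823
(1 - R_single)^n = 0.1823^3 = 0.0061
R_parallel = 1 - 0.0061 = 0.9939
Improvement = 0.9939 - 0.8177
Improvement = 0.1762

0.1762


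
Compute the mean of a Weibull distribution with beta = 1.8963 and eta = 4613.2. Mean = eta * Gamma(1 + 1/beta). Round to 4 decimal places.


beta = 1.8963, eta = 4613.2
1/beta = 0.5273
1 + 1/beta = 1.5273
Gamma(1.5273) = 0.8874
Mean = 4613.2 * 0.8874
Mean = 4093.8421

4093.8421


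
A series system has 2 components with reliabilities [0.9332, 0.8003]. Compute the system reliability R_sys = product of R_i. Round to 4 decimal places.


Components: [0.9332, 0.8003]
After component 1 (R=0.9332): product = 0.9332
After component 2 (R=0.8003): product = 0.7468
R_sys = 0.7468

0.7468


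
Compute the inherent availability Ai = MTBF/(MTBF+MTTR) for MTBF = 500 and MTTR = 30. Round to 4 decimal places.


MTBF = 500
MTTR = 30
MTBF + MTTR = 530
Ai = 500 / 530
Ai = 0.9434

0.9434


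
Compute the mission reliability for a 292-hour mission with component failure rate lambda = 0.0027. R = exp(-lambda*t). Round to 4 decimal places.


lambda = 0.0027
mission_time = 292
lambda * t = 0.0027 * 292 = 0.7884
R = exp(-0.7884)
R = 0.4546

0.4546


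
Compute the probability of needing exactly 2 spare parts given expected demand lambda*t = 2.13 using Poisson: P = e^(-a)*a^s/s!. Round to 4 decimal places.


a = 2.13, s = 2
e^(-a) = e^(-2.13) = 0.1188
a^s = 2.13^2 = 4.5369
s! = 2
P = 0.1188 * 4.5369 / 2
P = 0.2696

0.2696


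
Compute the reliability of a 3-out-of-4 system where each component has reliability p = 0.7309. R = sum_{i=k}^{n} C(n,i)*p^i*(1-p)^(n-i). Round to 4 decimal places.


k = 3, n = 4, p = 0.7309
i=3: C(4,3)=4 * 0.7309^3 * 0.2691^1 = 0.4203
i=4: C(4,4)=1 * 0.7309^4 * 0.2691^0 = 0.2854
R = sum of terms = 0.7057

0.7057


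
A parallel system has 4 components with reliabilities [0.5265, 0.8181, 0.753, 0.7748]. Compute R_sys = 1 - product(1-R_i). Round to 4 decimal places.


Components: [0.5265, 0.8181, 0.753, 0.7748]
(1 - 0.5265) = 0.4735, running product = 0.4735
(1 - 0.8181) = 0.1819, running product = 0.0861
(1 - 0.753) = 0.247, running product = 0.0213
(1 - 0.7748) = 0.2252, running product = 0.0048
Product of (1-R_i) = 0.0048
R_sys = 1 - 0.0048 = 0.9952

0.9952


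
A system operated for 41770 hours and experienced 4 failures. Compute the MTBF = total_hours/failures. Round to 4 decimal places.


total_hours = 41770
failures = 4
MTBF = 41770 / 4
MTBF = 10442.5

10442.5


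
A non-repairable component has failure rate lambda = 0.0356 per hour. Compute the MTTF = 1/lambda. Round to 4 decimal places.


lambda = 0.0356
MTTF = 1 / 0.0356
MTTF = 28.0899

28.0899


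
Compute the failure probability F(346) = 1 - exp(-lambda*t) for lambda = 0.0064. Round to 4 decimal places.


lambda = 0.0064, t = 346
lambda * t = 2.2144
exp(-2.2144) = 0.1092
F(t) = 1 - 0.1092
F(t) = 0.8908

0.8908


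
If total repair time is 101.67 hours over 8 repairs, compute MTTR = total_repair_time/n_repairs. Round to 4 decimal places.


total_repair_time = 101.67
n_repairs = 8
MTTR = 101.67 / 8
MTTR = 12.7088

12.7088


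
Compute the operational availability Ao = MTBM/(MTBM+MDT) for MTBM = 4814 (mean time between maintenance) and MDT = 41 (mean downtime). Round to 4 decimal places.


MTBM = 4814
MDT = 41
MTBM + MDT = 4855
Ao = 4814 / 4855
Ao = 0.9916

0.9916


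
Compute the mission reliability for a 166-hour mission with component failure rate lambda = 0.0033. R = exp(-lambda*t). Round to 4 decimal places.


lambda = 0.0033
mission_time = 166
lambda * t = 0.0033 * 166 = 0.5478
R = exp(-0.5478)
R = 0.5782

0.5782


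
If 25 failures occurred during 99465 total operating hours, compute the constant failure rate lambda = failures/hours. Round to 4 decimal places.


failures = 25
total_hours = 99465
lambda = 25 / 99465
lambda = 0.0003

0.0003


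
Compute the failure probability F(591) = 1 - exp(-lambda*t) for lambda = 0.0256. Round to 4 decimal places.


lambda = 0.0256, t = 591
lambda * t = 15.1296
exp(-15.1296) = 0.0
F(t) = 1 - 0.0
F(t) = 1.0

1.0


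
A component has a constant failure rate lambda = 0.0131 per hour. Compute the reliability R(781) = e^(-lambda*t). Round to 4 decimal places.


lambda = 0.0131
t = 781
lambda * t = 10.2311
R(t) = e^(-10.2311)
R(t) = 0.0

0.0


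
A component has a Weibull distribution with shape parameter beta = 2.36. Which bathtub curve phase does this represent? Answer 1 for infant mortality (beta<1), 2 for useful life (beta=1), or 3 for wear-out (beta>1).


beta = 2.36
Compare beta to 1:
beta < 1 => infant mortality (phase 1)
beta = 1 => useful life (phase 2)
beta > 1 => wear-out (phase 3)
Since beta = 2.36, this is wear-out (increasing failure rate)
Phase = 3

3


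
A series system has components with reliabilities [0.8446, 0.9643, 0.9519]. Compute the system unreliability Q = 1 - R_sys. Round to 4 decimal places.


Components: [0.8446, 0.9643, 0.9519]
After component 1: product = 0.8446
After component 2: product = 0.8144
After component 3: product = 0.7753
R_sys = 0.7753
Q = 1 - 0.7753 = 0.2247

0.2247
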